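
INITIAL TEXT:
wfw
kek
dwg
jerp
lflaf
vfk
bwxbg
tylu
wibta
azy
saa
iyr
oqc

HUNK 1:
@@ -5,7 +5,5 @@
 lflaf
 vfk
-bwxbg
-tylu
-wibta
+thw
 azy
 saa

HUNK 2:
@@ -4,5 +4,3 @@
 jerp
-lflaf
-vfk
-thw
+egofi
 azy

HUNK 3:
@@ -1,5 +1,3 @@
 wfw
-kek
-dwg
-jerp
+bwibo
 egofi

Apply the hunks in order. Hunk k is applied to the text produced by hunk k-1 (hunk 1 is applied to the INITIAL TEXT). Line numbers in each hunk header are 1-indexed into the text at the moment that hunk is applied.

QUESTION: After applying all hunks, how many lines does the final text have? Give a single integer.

Answer: 7

Derivation:
Hunk 1: at line 5 remove [bwxbg,tylu,wibta] add [thw] -> 11 lines: wfw kek dwg jerp lflaf vfk thw azy saa iyr oqc
Hunk 2: at line 4 remove [lflaf,vfk,thw] add [egofi] -> 9 lines: wfw kek dwg jerp egofi azy saa iyr oqc
Hunk 3: at line 1 remove [kek,dwg,jerp] add [bwibo] -> 7 lines: wfw bwibo egofi azy saa iyr oqc
Final line count: 7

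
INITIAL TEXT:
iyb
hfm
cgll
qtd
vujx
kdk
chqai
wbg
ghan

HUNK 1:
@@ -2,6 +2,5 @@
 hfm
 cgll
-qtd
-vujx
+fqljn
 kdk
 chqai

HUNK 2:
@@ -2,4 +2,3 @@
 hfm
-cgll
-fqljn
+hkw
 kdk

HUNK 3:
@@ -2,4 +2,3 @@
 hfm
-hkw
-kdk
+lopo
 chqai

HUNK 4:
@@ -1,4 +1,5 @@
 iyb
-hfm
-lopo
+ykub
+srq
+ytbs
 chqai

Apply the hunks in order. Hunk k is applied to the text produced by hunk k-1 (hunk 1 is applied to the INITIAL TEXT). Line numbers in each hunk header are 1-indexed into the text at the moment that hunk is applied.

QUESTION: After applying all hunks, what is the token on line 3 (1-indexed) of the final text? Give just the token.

Answer: srq

Derivation:
Hunk 1: at line 2 remove [qtd,vujx] add [fqljn] -> 8 lines: iyb hfm cgll fqljn kdk chqai wbg ghan
Hunk 2: at line 2 remove [cgll,fqljn] add [hkw] -> 7 lines: iyb hfm hkw kdk chqai wbg ghan
Hunk 3: at line 2 remove [hkw,kdk] add [lopo] -> 6 lines: iyb hfm lopo chqai wbg ghan
Hunk 4: at line 1 remove [hfm,lopo] add [ykub,srq,ytbs] -> 7 lines: iyb ykub srq ytbs chqai wbg ghan
Final line 3: srq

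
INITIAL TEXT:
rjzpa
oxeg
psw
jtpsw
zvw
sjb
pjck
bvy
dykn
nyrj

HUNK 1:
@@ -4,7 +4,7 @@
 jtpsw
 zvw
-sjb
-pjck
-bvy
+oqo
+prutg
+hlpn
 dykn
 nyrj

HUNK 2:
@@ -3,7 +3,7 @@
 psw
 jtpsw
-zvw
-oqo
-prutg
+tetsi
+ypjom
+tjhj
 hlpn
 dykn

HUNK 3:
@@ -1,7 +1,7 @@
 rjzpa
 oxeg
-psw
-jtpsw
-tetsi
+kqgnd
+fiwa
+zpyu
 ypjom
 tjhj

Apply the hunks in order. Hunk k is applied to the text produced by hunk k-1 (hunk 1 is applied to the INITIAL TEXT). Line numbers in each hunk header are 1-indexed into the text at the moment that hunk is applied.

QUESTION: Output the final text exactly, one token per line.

Hunk 1: at line 4 remove [sjb,pjck,bvy] add [oqo,prutg,hlpn] -> 10 lines: rjzpa oxeg psw jtpsw zvw oqo prutg hlpn dykn nyrj
Hunk 2: at line 3 remove [zvw,oqo,prutg] add [tetsi,ypjom,tjhj] -> 10 lines: rjzpa oxeg psw jtpsw tetsi ypjom tjhj hlpn dykn nyrj
Hunk 3: at line 1 remove [psw,jtpsw,tetsi] add [kqgnd,fiwa,zpyu] -> 10 lines: rjzpa oxeg kqgnd fiwa zpyu ypjom tjhj hlpn dykn nyrj

Answer: rjzpa
oxeg
kqgnd
fiwa
zpyu
ypjom
tjhj
hlpn
dykn
nyrj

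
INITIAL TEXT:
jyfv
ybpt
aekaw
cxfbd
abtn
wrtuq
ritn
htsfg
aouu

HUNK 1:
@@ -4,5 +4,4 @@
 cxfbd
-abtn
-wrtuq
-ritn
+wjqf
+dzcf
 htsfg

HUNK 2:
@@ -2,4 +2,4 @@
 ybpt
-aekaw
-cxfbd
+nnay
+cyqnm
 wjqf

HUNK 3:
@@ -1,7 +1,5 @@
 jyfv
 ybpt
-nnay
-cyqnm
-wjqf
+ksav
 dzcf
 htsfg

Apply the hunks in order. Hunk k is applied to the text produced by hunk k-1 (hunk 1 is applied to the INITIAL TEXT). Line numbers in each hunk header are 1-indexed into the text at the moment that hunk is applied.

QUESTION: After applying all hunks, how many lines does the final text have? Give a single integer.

Answer: 6

Derivation:
Hunk 1: at line 4 remove [abtn,wrtuq,ritn] add [wjqf,dzcf] -> 8 lines: jyfv ybpt aekaw cxfbd wjqf dzcf htsfg aouu
Hunk 2: at line 2 remove [aekaw,cxfbd] add [nnay,cyqnm] -> 8 lines: jyfv ybpt nnay cyqnm wjqf dzcf htsfg aouu
Hunk 3: at line 1 remove [nnay,cyqnm,wjqf] add [ksav] -> 6 lines: jyfv ybpt ksav dzcf htsfg aouu
Final line count: 6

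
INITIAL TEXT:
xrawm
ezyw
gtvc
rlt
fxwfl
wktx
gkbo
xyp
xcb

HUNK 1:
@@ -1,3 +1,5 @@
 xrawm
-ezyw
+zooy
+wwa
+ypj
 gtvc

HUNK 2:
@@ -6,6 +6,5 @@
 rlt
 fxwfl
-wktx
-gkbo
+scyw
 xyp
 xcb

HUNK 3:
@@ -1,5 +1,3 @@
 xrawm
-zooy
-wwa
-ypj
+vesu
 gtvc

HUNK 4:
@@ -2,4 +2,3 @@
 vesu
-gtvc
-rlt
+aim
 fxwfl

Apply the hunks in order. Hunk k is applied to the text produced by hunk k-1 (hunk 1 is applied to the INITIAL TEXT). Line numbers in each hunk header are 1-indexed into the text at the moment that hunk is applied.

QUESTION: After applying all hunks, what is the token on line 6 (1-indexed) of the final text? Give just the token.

Hunk 1: at line 1 remove [ezyw] add [zooy,wwa,ypj] -> 11 lines: xrawm zooy wwa ypj gtvc rlt fxwfl wktx gkbo xyp xcb
Hunk 2: at line 6 remove [wktx,gkbo] add [scyw] -> 10 lines: xrawm zooy wwa ypj gtvc rlt fxwfl scyw xyp xcb
Hunk 3: at line 1 remove [zooy,wwa,ypj] add [vesu] -> 8 lines: xrawm vesu gtvc rlt fxwfl scyw xyp xcb
Hunk 4: at line 2 remove [gtvc,rlt] add [aim] -> 7 lines: xrawm vesu aim fxwfl scyw xyp xcb
Final line 6: xyp

Answer: xyp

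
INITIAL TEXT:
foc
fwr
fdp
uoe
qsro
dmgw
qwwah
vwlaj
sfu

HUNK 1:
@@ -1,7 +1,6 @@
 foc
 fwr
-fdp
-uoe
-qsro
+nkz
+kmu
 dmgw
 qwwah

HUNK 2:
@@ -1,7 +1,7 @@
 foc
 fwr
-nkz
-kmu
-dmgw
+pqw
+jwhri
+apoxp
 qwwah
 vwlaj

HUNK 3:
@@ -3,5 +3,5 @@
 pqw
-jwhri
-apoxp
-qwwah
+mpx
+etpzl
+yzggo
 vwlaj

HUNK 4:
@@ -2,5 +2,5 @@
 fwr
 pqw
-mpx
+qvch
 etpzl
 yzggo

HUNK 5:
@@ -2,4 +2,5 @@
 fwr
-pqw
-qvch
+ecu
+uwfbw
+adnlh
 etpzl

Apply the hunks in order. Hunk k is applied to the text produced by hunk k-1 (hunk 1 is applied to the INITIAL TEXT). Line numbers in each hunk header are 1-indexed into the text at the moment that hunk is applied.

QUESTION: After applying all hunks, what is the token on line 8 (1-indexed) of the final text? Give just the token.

Answer: vwlaj

Derivation:
Hunk 1: at line 1 remove [fdp,uoe,qsro] add [nkz,kmu] -> 8 lines: foc fwr nkz kmu dmgw qwwah vwlaj sfu
Hunk 2: at line 1 remove [nkz,kmu,dmgw] add [pqw,jwhri,apoxp] -> 8 lines: foc fwr pqw jwhri apoxp qwwah vwlaj sfu
Hunk 3: at line 3 remove [jwhri,apoxp,qwwah] add [mpx,etpzl,yzggo] -> 8 lines: foc fwr pqw mpx etpzl yzggo vwlaj sfu
Hunk 4: at line 2 remove [mpx] add [qvch] -> 8 lines: foc fwr pqw qvch etpzl yzggo vwlaj sfu
Hunk 5: at line 2 remove [pqw,qvch] add [ecu,uwfbw,adnlh] -> 9 lines: foc fwr ecu uwfbw adnlh etpzl yzggo vwlaj sfu
Final line 8: vwlaj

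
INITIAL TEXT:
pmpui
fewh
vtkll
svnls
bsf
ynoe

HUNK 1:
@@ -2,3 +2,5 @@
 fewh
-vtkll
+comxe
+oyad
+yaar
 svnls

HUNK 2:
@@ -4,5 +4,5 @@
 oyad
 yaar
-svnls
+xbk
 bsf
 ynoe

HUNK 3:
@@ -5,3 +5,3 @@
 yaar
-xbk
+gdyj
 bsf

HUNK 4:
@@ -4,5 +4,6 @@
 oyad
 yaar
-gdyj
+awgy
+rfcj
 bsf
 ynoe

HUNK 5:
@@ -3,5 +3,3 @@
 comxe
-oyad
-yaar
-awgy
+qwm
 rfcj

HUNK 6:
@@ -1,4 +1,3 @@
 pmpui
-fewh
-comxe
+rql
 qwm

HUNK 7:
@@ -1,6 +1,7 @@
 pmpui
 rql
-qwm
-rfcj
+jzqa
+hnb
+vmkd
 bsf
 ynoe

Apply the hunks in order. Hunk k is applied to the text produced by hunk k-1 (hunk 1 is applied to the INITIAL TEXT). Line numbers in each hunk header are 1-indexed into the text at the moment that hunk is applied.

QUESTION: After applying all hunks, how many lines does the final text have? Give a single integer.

Answer: 7

Derivation:
Hunk 1: at line 2 remove [vtkll] add [comxe,oyad,yaar] -> 8 lines: pmpui fewh comxe oyad yaar svnls bsf ynoe
Hunk 2: at line 4 remove [svnls] add [xbk] -> 8 lines: pmpui fewh comxe oyad yaar xbk bsf ynoe
Hunk 3: at line 5 remove [xbk] add [gdyj] -> 8 lines: pmpui fewh comxe oyad yaar gdyj bsf ynoe
Hunk 4: at line 4 remove [gdyj] add [awgy,rfcj] -> 9 lines: pmpui fewh comxe oyad yaar awgy rfcj bsf ynoe
Hunk 5: at line 3 remove [oyad,yaar,awgy] add [qwm] -> 7 lines: pmpui fewh comxe qwm rfcj bsf ynoe
Hunk 6: at line 1 remove [fewh,comxe] add [rql] -> 6 lines: pmpui rql qwm rfcj bsf ynoe
Hunk 7: at line 1 remove [qwm,rfcj] add [jzqa,hnb,vmkd] -> 7 lines: pmpui rql jzqa hnb vmkd bsf ynoe
Final line count: 7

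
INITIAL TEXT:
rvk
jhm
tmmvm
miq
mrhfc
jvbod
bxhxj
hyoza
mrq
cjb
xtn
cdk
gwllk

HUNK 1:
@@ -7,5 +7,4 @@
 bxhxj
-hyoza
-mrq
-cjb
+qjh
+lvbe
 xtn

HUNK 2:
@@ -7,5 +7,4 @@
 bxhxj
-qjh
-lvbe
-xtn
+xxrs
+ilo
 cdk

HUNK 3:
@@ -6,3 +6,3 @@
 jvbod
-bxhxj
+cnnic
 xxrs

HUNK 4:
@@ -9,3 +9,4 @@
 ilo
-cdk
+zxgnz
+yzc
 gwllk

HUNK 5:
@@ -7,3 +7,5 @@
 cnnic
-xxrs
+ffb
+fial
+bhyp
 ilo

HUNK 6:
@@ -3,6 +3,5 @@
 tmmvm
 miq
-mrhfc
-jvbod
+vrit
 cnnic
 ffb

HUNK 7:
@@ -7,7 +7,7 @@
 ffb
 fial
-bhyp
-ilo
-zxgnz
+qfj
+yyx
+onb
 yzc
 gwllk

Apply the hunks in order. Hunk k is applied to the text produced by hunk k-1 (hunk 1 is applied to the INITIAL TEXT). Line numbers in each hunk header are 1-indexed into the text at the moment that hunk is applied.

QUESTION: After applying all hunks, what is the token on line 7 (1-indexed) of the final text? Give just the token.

Answer: ffb

Derivation:
Hunk 1: at line 7 remove [hyoza,mrq,cjb] add [qjh,lvbe] -> 12 lines: rvk jhm tmmvm miq mrhfc jvbod bxhxj qjh lvbe xtn cdk gwllk
Hunk 2: at line 7 remove [qjh,lvbe,xtn] add [xxrs,ilo] -> 11 lines: rvk jhm tmmvm miq mrhfc jvbod bxhxj xxrs ilo cdk gwllk
Hunk 3: at line 6 remove [bxhxj] add [cnnic] -> 11 lines: rvk jhm tmmvm miq mrhfc jvbod cnnic xxrs ilo cdk gwllk
Hunk 4: at line 9 remove [cdk] add [zxgnz,yzc] -> 12 lines: rvk jhm tmmvm miq mrhfc jvbod cnnic xxrs ilo zxgnz yzc gwllk
Hunk 5: at line 7 remove [xxrs] add [ffb,fial,bhyp] -> 14 lines: rvk jhm tmmvm miq mrhfc jvbod cnnic ffb fial bhyp ilo zxgnz yzc gwllk
Hunk 6: at line 3 remove [mrhfc,jvbod] add [vrit] -> 13 lines: rvk jhm tmmvm miq vrit cnnic ffb fial bhyp ilo zxgnz yzc gwllk
Hunk 7: at line 7 remove [bhyp,ilo,zxgnz] add [qfj,yyx,onb] -> 13 lines: rvk jhm tmmvm miq vrit cnnic ffb fial qfj yyx onb yzc gwllk
Final line 7: ffb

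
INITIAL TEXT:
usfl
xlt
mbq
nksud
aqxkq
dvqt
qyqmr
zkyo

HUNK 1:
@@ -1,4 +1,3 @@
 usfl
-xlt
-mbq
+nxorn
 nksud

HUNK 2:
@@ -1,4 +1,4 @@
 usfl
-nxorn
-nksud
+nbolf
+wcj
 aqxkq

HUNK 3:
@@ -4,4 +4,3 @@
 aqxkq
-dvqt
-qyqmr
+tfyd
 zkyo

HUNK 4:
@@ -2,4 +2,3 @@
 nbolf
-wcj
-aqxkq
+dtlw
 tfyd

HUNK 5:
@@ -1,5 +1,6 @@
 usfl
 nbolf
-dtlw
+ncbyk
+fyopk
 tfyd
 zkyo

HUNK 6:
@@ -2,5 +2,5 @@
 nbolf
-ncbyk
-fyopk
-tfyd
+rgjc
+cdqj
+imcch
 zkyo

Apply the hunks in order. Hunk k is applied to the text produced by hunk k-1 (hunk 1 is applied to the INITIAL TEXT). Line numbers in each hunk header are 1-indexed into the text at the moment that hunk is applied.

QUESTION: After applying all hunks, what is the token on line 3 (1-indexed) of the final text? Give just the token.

Hunk 1: at line 1 remove [xlt,mbq] add [nxorn] -> 7 lines: usfl nxorn nksud aqxkq dvqt qyqmr zkyo
Hunk 2: at line 1 remove [nxorn,nksud] add [nbolf,wcj] -> 7 lines: usfl nbolf wcj aqxkq dvqt qyqmr zkyo
Hunk 3: at line 4 remove [dvqt,qyqmr] add [tfyd] -> 6 lines: usfl nbolf wcj aqxkq tfyd zkyo
Hunk 4: at line 2 remove [wcj,aqxkq] add [dtlw] -> 5 lines: usfl nbolf dtlw tfyd zkyo
Hunk 5: at line 1 remove [dtlw] add [ncbyk,fyopk] -> 6 lines: usfl nbolf ncbyk fyopk tfyd zkyo
Hunk 6: at line 2 remove [ncbyk,fyopk,tfyd] add [rgjc,cdqj,imcch] -> 6 lines: usfl nbolf rgjc cdqj imcch zkyo
Final line 3: rgjc

Answer: rgjc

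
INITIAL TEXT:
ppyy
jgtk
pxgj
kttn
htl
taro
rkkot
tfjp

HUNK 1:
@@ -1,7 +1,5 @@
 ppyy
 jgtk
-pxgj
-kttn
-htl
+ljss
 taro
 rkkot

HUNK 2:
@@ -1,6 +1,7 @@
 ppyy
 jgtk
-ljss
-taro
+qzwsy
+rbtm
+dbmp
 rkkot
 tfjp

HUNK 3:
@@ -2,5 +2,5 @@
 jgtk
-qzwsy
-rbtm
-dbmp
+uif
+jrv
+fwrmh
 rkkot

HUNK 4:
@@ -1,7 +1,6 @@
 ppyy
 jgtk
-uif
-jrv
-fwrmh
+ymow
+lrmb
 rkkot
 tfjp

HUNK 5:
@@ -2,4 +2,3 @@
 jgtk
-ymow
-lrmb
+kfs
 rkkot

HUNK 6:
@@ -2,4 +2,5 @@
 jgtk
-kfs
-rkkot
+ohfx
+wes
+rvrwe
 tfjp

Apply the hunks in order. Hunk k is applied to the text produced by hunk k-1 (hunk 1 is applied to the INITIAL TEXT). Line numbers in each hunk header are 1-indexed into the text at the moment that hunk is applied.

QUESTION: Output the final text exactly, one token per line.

Hunk 1: at line 1 remove [pxgj,kttn,htl] add [ljss] -> 6 lines: ppyy jgtk ljss taro rkkot tfjp
Hunk 2: at line 1 remove [ljss,taro] add [qzwsy,rbtm,dbmp] -> 7 lines: ppyy jgtk qzwsy rbtm dbmp rkkot tfjp
Hunk 3: at line 2 remove [qzwsy,rbtm,dbmp] add [uif,jrv,fwrmh] -> 7 lines: ppyy jgtk uif jrv fwrmh rkkot tfjp
Hunk 4: at line 1 remove [uif,jrv,fwrmh] add [ymow,lrmb] -> 6 lines: ppyy jgtk ymow lrmb rkkot tfjp
Hunk 5: at line 2 remove [ymow,lrmb] add [kfs] -> 5 lines: ppyy jgtk kfs rkkot tfjp
Hunk 6: at line 2 remove [kfs,rkkot] add [ohfx,wes,rvrwe] -> 6 lines: ppyy jgtk ohfx wes rvrwe tfjp

Answer: ppyy
jgtk
ohfx
wes
rvrwe
tfjp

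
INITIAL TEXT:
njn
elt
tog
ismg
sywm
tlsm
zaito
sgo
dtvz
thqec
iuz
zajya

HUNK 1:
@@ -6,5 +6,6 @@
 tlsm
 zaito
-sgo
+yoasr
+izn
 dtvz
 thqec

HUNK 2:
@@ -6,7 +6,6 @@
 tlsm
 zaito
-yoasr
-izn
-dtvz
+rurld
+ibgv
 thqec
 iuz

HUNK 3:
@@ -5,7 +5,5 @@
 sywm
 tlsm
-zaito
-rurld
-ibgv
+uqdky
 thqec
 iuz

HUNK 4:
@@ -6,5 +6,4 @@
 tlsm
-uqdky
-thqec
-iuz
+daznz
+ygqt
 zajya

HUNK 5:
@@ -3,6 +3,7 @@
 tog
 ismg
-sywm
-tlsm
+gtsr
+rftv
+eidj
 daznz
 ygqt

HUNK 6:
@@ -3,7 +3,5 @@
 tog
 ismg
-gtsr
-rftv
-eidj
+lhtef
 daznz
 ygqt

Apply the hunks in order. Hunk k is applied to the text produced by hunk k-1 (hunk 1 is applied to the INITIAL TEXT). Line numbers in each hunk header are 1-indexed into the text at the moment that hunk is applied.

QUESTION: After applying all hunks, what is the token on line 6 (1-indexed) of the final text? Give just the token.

Answer: daznz

Derivation:
Hunk 1: at line 6 remove [sgo] add [yoasr,izn] -> 13 lines: njn elt tog ismg sywm tlsm zaito yoasr izn dtvz thqec iuz zajya
Hunk 2: at line 6 remove [yoasr,izn,dtvz] add [rurld,ibgv] -> 12 lines: njn elt tog ismg sywm tlsm zaito rurld ibgv thqec iuz zajya
Hunk 3: at line 5 remove [zaito,rurld,ibgv] add [uqdky] -> 10 lines: njn elt tog ismg sywm tlsm uqdky thqec iuz zajya
Hunk 4: at line 6 remove [uqdky,thqec,iuz] add [daznz,ygqt] -> 9 lines: njn elt tog ismg sywm tlsm daznz ygqt zajya
Hunk 5: at line 3 remove [sywm,tlsm] add [gtsr,rftv,eidj] -> 10 lines: njn elt tog ismg gtsr rftv eidj daznz ygqt zajya
Hunk 6: at line 3 remove [gtsr,rftv,eidj] add [lhtef] -> 8 lines: njn elt tog ismg lhtef daznz ygqt zajya
Final line 6: daznz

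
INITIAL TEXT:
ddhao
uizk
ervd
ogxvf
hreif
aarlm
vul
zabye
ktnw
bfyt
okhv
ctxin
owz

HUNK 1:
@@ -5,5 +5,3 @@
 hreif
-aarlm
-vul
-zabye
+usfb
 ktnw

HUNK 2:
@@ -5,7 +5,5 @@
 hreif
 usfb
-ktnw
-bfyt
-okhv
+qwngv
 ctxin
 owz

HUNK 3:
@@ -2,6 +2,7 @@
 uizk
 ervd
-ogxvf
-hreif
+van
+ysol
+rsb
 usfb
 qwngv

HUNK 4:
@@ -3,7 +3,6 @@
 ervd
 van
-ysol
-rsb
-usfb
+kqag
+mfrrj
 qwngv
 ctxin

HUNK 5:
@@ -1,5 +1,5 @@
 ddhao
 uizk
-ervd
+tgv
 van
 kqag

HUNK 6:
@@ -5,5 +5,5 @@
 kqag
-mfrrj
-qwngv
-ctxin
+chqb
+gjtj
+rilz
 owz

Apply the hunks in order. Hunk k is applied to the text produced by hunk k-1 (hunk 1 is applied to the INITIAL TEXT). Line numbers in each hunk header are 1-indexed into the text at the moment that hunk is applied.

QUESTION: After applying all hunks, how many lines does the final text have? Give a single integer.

Answer: 9

Derivation:
Hunk 1: at line 5 remove [aarlm,vul,zabye] add [usfb] -> 11 lines: ddhao uizk ervd ogxvf hreif usfb ktnw bfyt okhv ctxin owz
Hunk 2: at line 5 remove [ktnw,bfyt,okhv] add [qwngv] -> 9 lines: ddhao uizk ervd ogxvf hreif usfb qwngv ctxin owz
Hunk 3: at line 2 remove [ogxvf,hreif] add [van,ysol,rsb] -> 10 lines: ddhao uizk ervd van ysol rsb usfb qwngv ctxin owz
Hunk 4: at line 3 remove [ysol,rsb,usfb] add [kqag,mfrrj] -> 9 lines: ddhao uizk ervd van kqag mfrrj qwngv ctxin owz
Hunk 5: at line 1 remove [ervd] add [tgv] -> 9 lines: ddhao uizk tgv van kqag mfrrj qwngv ctxin owz
Hunk 6: at line 5 remove [mfrrj,qwngv,ctxin] add [chqb,gjtj,rilz] -> 9 lines: ddhao uizk tgv van kqag chqb gjtj rilz owz
Final line count: 9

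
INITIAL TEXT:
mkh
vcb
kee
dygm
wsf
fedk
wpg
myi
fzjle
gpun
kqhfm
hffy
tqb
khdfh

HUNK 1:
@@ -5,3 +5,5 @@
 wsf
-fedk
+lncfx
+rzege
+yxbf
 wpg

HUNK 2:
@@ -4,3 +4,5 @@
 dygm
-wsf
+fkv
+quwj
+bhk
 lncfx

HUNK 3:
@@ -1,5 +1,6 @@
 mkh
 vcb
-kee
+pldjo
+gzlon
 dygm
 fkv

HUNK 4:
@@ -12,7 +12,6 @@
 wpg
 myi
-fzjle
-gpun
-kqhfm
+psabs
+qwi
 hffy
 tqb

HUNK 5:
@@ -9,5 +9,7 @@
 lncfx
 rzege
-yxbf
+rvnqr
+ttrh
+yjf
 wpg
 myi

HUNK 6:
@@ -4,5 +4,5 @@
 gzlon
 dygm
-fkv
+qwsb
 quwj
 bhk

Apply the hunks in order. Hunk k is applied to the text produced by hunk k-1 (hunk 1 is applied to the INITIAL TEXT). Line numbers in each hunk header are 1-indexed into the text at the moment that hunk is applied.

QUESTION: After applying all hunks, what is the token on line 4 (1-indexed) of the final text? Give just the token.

Hunk 1: at line 5 remove [fedk] add [lncfx,rzege,yxbf] -> 16 lines: mkh vcb kee dygm wsf lncfx rzege yxbf wpg myi fzjle gpun kqhfm hffy tqb khdfh
Hunk 2: at line 4 remove [wsf] add [fkv,quwj,bhk] -> 18 lines: mkh vcb kee dygm fkv quwj bhk lncfx rzege yxbf wpg myi fzjle gpun kqhfm hffy tqb khdfh
Hunk 3: at line 1 remove [kee] add [pldjo,gzlon] -> 19 lines: mkh vcb pldjo gzlon dygm fkv quwj bhk lncfx rzege yxbf wpg myi fzjle gpun kqhfm hffy tqb khdfh
Hunk 4: at line 12 remove [fzjle,gpun,kqhfm] add [psabs,qwi] -> 18 lines: mkh vcb pldjo gzlon dygm fkv quwj bhk lncfx rzege yxbf wpg myi psabs qwi hffy tqb khdfh
Hunk 5: at line 9 remove [yxbf] add [rvnqr,ttrh,yjf] -> 20 lines: mkh vcb pldjo gzlon dygm fkv quwj bhk lncfx rzege rvnqr ttrh yjf wpg myi psabs qwi hffy tqb khdfh
Hunk 6: at line 4 remove [fkv] add [qwsb] -> 20 lines: mkh vcb pldjo gzlon dygm qwsb quwj bhk lncfx rzege rvnqr ttrh yjf wpg myi psabs qwi hffy tqb khdfh
Final line 4: gzlon

Answer: gzlon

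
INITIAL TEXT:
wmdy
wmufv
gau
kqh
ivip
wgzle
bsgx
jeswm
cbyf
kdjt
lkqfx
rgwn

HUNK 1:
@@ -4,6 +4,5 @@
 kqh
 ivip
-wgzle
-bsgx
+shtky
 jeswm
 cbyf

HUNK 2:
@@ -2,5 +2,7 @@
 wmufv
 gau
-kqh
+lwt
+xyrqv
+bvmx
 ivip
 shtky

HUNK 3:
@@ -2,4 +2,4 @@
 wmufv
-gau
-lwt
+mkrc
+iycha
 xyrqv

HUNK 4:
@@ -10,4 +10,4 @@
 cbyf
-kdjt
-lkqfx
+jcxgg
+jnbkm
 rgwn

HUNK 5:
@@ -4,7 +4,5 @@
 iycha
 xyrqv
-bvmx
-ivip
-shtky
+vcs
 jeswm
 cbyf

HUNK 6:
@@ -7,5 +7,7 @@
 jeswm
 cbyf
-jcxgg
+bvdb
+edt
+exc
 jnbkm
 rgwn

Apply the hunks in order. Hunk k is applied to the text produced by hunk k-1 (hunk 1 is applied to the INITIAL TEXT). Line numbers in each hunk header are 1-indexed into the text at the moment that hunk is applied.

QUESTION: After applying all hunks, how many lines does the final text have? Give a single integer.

Answer: 13

Derivation:
Hunk 1: at line 4 remove [wgzle,bsgx] add [shtky] -> 11 lines: wmdy wmufv gau kqh ivip shtky jeswm cbyf kdjt lkqfx rgwn
Hunk 2: at line 2 remove [kqh] add [lwt,xyrqv,bvmx] -> 13 lines: wmdy wmufv gau lwt xyrqv bvmx ivip shtky jeswm cbyf kdjt lkqfx rgwn
Hunk 3: at line 2 remove [gau,lwt] add [mkrc,iycha] -> 13 lines: wmdy wmufv mkrc iycha xyrqv bvmx ivip shtky jeswm cbyf kdjt lkqfx rgwn
Hunk 4: at line 10 remove [kdjt,lkqfx] add [jcxgg,jnbkm] -> 13 lines: wmdy wmufv mkrc iycha xyrqv bvmx ivip shtky jeswm cbyf jcxgg jnbkm rgwn
Hunk 5: at line 4 remove [bvmx,ivip,shtky] add [vcs] -> 11 lines: wmdy wmufv mkrc iycha xyrqv vcs jeswm cbyf jcxgg jnbkm rgwn
Hunk 6: at line 7 remove [jcxgg] add [bvdb,edt,exc] -> 13 lines: wmdy wmufv mkrc iycha xyrqv vcs jeswm cbyf bvdb edt exc jnbkm rgwn
Final line count: 13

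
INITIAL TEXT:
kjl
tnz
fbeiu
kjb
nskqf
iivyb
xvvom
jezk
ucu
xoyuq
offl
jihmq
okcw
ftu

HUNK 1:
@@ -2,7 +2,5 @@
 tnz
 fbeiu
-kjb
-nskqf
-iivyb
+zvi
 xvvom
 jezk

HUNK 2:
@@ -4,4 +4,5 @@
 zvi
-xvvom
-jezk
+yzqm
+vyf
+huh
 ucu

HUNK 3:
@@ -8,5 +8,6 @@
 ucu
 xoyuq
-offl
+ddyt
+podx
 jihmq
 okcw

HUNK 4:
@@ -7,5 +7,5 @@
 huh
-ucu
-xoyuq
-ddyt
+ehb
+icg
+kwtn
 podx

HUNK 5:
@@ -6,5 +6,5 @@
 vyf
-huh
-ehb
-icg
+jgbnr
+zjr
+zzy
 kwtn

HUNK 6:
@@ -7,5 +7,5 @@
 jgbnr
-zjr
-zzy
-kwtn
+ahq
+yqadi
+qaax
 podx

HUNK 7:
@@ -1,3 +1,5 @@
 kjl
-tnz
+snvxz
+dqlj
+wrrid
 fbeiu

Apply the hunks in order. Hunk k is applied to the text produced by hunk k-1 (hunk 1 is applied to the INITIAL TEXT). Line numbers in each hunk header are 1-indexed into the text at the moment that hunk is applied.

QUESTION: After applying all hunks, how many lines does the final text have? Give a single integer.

Hunk 1: at line 2 remove [kjb,nskqf,iivyb] add [zvi] -> 12 lines: kjl tnz fbeiu zvi xvvom jezk ucu xoyuq offl jihmq okcw ftu
Hunk 2: at line 4 remove [xvvom,jezk] add [yzqm,vyf,huh] -> 13 lines: kjl tnz fbeiu zvi yzqm vyf huh ucu xoyuq offl jihmq okcw ftu
Hunk 3: at line 8 remove [offl] add [ddyt,podx] -> 14 lines: kjl tnz fbeiu zvi yzqm vyf huh ucu xoyuq ddyt podx jihmq okcw ftu
Hunk 4: at line 7 remove [ucu,xoyuq,ddyt] add [ehb,icg,kwtn] -> 14 lines: kjl tnz fbeiu zvi yzqm vyf huh ehb icg kwtn podx jihmq okcw ftu
Hunk 5: at line 6 remove [huh,ehb,icg] add [jgbnr,zjr,zzy] -> 14 lines: kjl tnz fbeiu zvi yzqm vyf jgbnr zjr zzy kwtn podx jihmq okcw ftu
Hunk 6: at line 7 remove [zjr,zzy,kwtn] add [ahq,yqadi,qaax] -> 14 lines: kjl tnz fbeiu zvi yzqm vyf jgbnr ahq yqadi qaax podx jihmq okcw ftu
Hunk 7: at line 1 remove [tnz] add [snvxz,dqlj,wrrid] -> 16 lines: kjl snvxz dqlj wrrid fbeiu zvi yzqm vyf jgbnr ahq yqadi qaax podx jihmq okcw ftu
Final line count: 16

Answer: 16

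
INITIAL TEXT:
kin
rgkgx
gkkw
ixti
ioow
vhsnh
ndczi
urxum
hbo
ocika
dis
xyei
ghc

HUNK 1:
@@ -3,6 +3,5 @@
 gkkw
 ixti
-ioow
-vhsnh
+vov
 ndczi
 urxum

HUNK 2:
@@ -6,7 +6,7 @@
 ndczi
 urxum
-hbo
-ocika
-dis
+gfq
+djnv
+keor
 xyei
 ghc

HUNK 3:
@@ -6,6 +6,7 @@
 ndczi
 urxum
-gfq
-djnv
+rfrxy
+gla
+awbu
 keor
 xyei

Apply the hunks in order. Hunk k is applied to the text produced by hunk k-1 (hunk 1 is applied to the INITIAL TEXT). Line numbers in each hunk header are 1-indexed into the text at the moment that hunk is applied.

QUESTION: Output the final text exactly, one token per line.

Hunk 1: at line 3 remove [ioow,vhsnh] add [vov] -> 12 lines: kin rgkgx gkkw ixti vov ndczi urxum hbo ocika dis xyei ghc
Hunk 2: at line 6 remove [hbo,ocika,dis] add [gfq,djnv,keor] -> 12 lines: kin rgkgx gkkw ixti vov ndczi urxum gfq djnv keor xyei ghc
Hunk 3: at line 6 remove [gfq,djnv] add [rfrxy,gla,awbu] -> 13 lines: kin rgkgx gkkw ixti vov ndczi urxum rfrxy gla awbu keor xyei ghc

Answer: kin
rgkgx
gkkw
ixti
vov
ndczi
urxum
rfrxy
gla
awbu
keor
xyei
ghc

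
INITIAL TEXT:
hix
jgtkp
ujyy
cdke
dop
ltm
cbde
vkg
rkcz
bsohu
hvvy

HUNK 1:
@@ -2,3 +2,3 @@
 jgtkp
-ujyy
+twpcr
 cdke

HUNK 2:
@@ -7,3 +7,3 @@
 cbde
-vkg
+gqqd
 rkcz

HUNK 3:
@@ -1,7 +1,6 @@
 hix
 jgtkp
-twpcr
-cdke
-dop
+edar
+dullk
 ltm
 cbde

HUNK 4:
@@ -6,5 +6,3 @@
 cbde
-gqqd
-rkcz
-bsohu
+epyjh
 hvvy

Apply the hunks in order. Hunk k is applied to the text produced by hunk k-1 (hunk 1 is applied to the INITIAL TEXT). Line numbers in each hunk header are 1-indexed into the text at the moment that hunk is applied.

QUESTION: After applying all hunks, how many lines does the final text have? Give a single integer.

Hunk 1: at line 2 remove [ujyy] add [twpcr] -> 11 lines: hix jgtkp twpcr cdke dop ltm cbde vkg rkcz bsohu hvvy
Hunk 2: at line 7 remove [vkg] add [gqqd] -> 11 lines: hix jgtkp twpcr cdke dop ltm cbde gqqd rkcz bsohu hvvy
Hunk 3: at line 1 remove [twpcr,cdke,dop] add [edar,dullk] -> 10 lines: hix jgtkp edar dullk ltm cbde gqqd rkcz bsohu hvvy
Hunk 4: at line 6 remove [gqqd,rkcz,bsohu] add [epyjh] -> 8 lines: hix jgtkp edar dullk ltm cbde epyjh hvvy
Final line count: 8

Answer: 8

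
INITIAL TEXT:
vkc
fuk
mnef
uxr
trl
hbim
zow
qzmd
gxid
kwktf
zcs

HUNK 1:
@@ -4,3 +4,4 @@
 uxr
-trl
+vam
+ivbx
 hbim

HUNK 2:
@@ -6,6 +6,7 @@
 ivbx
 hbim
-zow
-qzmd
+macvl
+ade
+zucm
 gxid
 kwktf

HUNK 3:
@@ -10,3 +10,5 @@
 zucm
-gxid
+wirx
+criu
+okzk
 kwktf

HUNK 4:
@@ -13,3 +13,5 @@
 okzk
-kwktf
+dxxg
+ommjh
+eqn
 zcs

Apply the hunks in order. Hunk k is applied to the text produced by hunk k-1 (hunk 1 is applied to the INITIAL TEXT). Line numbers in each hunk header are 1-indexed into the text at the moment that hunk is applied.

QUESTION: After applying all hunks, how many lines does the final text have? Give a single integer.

Hunk 1: at line 4 remove [trl] add [vam,ivbx] -> 12 lines: vkc fuk mnef uxr vam ivbx hbim zow qzmd gxid kwktf zcs
Hunk 2: at line 6 remove [zow,qzmd] add [macvl,ade,zucm] -> 13 lines: vkc fuk mnef uxr vam ivbx hbim macvl ade zucm gxid kwktf zcs
Hunk 3: at line 10 remove [gxid] add [wirx,criu,okzk] -> 15 lines: vkc fuk mnef uxr vam ivbx hbim macvl ade zucm wirx criu okzk kwktf zcs
Hunk 4: at line 13 remove [kwktf] add [dxxg,ommjh,eqn] -> 17 lines: vkc fuk mnef uxr vam ivbx hbim macvl ade zucm wirx criu okzk dxxg ommjh eqn zcs
Final line count: 17

Answer: 17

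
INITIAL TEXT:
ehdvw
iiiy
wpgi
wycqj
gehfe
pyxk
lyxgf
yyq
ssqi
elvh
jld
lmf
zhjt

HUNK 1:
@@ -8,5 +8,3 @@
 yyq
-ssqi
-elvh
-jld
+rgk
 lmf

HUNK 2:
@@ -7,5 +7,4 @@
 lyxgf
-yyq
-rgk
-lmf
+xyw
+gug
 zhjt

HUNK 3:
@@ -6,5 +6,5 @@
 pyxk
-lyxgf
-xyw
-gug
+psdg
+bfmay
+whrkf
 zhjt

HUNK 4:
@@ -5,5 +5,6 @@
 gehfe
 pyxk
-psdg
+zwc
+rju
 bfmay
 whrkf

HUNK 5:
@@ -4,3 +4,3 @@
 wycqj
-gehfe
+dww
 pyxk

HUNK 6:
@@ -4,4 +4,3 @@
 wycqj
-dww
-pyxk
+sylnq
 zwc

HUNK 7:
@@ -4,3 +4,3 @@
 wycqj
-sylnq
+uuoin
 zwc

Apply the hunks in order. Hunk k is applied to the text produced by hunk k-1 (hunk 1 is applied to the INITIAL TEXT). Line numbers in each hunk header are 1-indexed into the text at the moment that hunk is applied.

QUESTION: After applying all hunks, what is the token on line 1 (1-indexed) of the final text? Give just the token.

Answer: ehdvw

Derivation:
Hunk 1: at line 8 remove [ssqi,elvh,jld] add [rgk] -> 11 lines: ehdvw iiiy wpgi wycqj gehfe pyxk lyxgf yyq rgk lmf zhjt
Hunk 2: at line 7 remove [yyq,rgk,lmf] add [xyw,gug] -> 10 lines: ehdvw iiiy wpgi wycqj gehfe pyxk lyxgf xyw gug zhjt
Hunk 3: at line 6 remove [lyxgf,xyw,gug] add [psdg,bfmay,whrkf] -> 10 lines: ehdvw iiiy wpgi wycqj gehfe pyxk psdg bfmay whrkf zhjt
Hunk 4: at line 5 remove [psdg] add [zwc,rju] -> 11 lines: ehdvw iiiy wpgi wycqj gehfe pyxk zwc rju bfmay whrkf zhjt
Hunk 5: at line 4 remove [gehfe] add [dww] -> 11 lines: ehdvw iiiy wpgi wycqj dww pyxk zwc rju bfmay whrkf zhjt
Hunk 6: at line 4 remove [dww,pyxk] add [sylnq] -> 10 lines: ehdvw iiiy wpgi wycqj sylnq zwc rju bfmay whrkf zhjt
Hunk 7: at line 4 remove [sylnq] add [uuoin] -> 10 lines: ehdvw iiiy wpgi wycqj uuoin zwc rju bfmay whrkf zhjt
Final line 1: ehdvw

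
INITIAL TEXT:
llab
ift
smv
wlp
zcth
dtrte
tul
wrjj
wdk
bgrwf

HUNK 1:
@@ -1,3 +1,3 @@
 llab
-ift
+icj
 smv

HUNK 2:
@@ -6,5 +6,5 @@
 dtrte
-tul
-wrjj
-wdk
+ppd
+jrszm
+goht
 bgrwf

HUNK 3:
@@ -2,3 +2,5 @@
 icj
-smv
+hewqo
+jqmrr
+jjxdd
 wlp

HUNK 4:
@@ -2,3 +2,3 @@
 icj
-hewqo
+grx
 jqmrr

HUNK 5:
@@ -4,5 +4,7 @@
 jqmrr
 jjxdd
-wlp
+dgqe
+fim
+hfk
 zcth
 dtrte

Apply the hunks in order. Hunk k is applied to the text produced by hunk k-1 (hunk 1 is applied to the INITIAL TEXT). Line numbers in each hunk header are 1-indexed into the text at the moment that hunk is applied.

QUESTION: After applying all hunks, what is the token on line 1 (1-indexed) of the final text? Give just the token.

Hunk 1: at line 1 remove [ift] add [icj] -> 10 lines: llab icj smv wlp zcth dtrte tul wrjj wdk bgrwf
Hunk 2: at line 6 remove [tul,wrjj,wdk] add [ppd,jrszm,goht] -> 10 lines: llab icj smv wlp zcth dtrte ppd jrszm goht bgrwf
Hunk 3: at line 2 remove [smv] add [hewqo,jqmrr,jjxdd] -> 12 lines: llab icj hewqo jqmrr jjxdd wlp zcth dtrte ppd jrszm goht bgrwf
Hunk 4: at line 2 remove [hewqo] add [grx] -> 12 lines: llab icj grx jqmrr jjxdd wlp zcth dtrte ppd jrszm goht bgrwf
Hunk 5: at line 4 remove [wlp] add [dgqe,fim,hfk] -> 14 lines: llab icj grx jqmrr jjxdd dgqe fim hfk zcth dtrte ppd jrszm goht bgrwf
Final line 1: llab

Answer: llab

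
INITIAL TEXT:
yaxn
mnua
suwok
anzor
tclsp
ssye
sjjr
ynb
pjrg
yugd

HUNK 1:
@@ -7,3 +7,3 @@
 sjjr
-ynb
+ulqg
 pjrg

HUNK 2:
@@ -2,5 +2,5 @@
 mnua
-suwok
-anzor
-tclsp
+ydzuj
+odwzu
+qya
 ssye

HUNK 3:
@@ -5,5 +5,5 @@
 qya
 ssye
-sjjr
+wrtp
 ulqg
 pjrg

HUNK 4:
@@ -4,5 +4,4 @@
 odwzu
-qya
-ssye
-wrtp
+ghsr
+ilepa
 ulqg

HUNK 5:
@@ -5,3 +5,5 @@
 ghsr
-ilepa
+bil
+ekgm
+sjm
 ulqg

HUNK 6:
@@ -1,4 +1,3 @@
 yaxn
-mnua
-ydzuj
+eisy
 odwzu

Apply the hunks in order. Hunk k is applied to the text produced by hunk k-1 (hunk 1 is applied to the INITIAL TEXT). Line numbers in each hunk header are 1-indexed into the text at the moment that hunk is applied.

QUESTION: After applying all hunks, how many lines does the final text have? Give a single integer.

Answer: 10

Derivation:
Hunk 1: at line 7 remove [ynb] add [ulqg] -> 10 lines: yaxn mnua suwok anzor tclsp ssye sjjr ulqg pjrg yugd
Hunk 2: at line 2 remove [suwok,anzor,tclsp] add [ydzuj,odwzu,qya] -> 10 lines: yaxn mnua ydzuj odwzu qya ssye sjjr ulqg pjrg yugd
Hunk 3: at line 5 remove [sjjr] add [wrtp] -> 10 lines: yaxn mnua ydzuj odwzu qya ssye wrtp ulqg pjrg yugd
Hunk 4: at line 4 remove [qya,ssye,wrtp] add [ghsr,ilepa] -> 9 lines: yaxn mnua ydzuj odwzu ghsr ilepa ulqg pjrg yugd
Hunk 5: at line 5 remove [ilepa] add [bil,ekgm,sjm] -> 11 lines: yaxn mnua ydzuj odwzu ghsr bil ekgm sjm ulqg pjrg yugd
Hunk 6: at line 1 remove [mnua,ydzuj] add [eisy] -> 10 lines: yaxn eisy odwzu ghsr bil ekgm sjm ulqg pjrg yugd
Final line count: 10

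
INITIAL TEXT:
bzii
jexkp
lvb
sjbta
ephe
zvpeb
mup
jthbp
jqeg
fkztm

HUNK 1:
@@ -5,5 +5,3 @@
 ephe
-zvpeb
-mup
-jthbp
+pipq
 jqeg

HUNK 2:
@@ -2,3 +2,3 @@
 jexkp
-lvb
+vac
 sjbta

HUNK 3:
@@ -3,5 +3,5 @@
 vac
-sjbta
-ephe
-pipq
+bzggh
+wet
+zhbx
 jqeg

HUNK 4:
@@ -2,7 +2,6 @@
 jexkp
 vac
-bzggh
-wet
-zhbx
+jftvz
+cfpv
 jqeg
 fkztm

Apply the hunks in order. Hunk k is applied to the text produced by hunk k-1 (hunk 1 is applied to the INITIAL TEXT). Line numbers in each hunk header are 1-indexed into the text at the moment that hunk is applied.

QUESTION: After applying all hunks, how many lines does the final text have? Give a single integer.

Answer: 7

Derivation:
Hunk 1: at line 5 remove [zvpeb,mup,jthbp] add [pipq] -> 8 lines: bzii jexkp lvb sjbta ephe pipq jqeg fkztm
Hunk 2: at line 2 remove [lvb] add [vac] -> 8 lines: bzii jexkp vac sjbta ephe pipq jqeg fkztm
Hunk 3: at line 3 remove [sjbta,ephe,pipq] add [bzggh,wet,zhbx] -> 8 lines: bzii jexkp vac bzggh wet zhbx jqeg fkztm
Hunk 4: at line 2 remove [bzggh,wet,zhbx] add [jftvz,cfpv] -> 7 lines: bzii jexkp vac jftvz cfpv jqeg fkztm
Final line count: 7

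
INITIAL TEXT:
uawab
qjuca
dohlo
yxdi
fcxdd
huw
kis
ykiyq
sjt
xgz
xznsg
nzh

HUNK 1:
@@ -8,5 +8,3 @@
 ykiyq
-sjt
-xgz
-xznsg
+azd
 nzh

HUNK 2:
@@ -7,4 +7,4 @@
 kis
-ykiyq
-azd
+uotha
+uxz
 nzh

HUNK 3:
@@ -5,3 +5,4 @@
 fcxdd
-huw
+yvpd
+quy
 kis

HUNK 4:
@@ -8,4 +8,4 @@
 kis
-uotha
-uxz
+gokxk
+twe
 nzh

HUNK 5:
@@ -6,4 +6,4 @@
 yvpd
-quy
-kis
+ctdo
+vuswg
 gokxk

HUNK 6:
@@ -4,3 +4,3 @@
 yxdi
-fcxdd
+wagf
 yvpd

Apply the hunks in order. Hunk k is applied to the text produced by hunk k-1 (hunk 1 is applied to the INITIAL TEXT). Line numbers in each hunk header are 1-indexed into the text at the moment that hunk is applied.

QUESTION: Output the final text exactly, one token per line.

Answer: uawab
qjuca
dohlo
yxdi
wagf
yvpd
ctdo
vuswg
gokxk
twe
nzh

Derivation:
Hunk 1: at line 8 remove [sjt,xgz,xznsg] add [azd] -> 10 lines: uawab qjuca dohlo yxdi fcxdd huw kis ykiyq azd nzh
Hunk 2: at line 7 remove [ykiyq,azd] add [uotha,uxz] -> 10 lines: uawab qjuca dohlo yxdi fcxdd huw kis uotha uxz nzh
Hunk 3: at line 5 remove [huw] add [yvpd,quy] -> 11 lines: uawab qjuca dohlo yxdi fcxdd yvpd quy kis uotha uxz nzh
Hunk 4: at line 8 remove [uotha,uxz] add [gokxk,twe] -> 11 lines: uawab qjuca dohlo yxdi fcxdd yvpd quy kis gokxk twe nzh
Hunk 5: at line 6 remove [quy,kis] add [ctdo,vuswg] -> 11 lines: uawab qjuca dohlo yxdi fcxdd yvpd ctdo vuswg gokxk twe nzh
Hunk 6: at line 4 remove [fcxdd] add [wagf] -> 11 lines: uawab qjuca dohlo yxdi wagf yvpd ctdo vuswg gokxk twe nzh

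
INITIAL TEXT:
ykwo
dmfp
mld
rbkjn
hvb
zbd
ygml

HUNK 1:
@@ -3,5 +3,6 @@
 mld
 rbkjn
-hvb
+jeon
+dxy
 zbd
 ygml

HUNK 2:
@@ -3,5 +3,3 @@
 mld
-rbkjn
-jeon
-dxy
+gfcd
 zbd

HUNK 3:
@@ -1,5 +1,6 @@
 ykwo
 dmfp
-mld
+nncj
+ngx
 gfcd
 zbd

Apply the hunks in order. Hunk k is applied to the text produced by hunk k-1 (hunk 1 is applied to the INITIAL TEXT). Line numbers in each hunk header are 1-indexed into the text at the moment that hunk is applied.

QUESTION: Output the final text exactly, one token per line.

Answer: ykwo
dmfp
nncj
ngx
gfcd
zbd
ygml

Derivation:
Hunk 1: at line 3 remove [hvb] add [jeon,dxy] -> 8 lines: ykwo dmfp mld rbkjn jeon dxy zbd ygml
Hunk 2: at line 3 remove [rbkjn,jeon,dxy] add [gfcd] -> 6 lines: ykwo dmfp mld gfcd zbd ygml
Hunk 3: at line 1 remove [mld] add [nncj,ngx] -> 7 lines: ykwo dmfp nncj ngx gfcd zbd ygml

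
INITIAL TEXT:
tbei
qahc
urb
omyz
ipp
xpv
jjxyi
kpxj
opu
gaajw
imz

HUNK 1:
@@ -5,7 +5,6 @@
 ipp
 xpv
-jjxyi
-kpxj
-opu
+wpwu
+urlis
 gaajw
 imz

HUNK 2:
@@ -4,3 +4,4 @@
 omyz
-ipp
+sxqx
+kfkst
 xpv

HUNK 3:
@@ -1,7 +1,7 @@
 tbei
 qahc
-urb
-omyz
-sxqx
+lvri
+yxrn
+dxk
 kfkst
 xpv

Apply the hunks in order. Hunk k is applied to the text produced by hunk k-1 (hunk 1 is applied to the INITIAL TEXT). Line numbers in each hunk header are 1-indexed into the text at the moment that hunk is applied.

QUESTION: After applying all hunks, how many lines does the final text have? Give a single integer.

Hunk 1: at line 5 remove [jjxyi,kpxj,opu] add [wpwu,urlis] -> 10 lines: tbei qahc urb omyz ipp xpv wpwu urlis gaajw imz
Hunk 2: at line 4 remove [ipp] add [sxqx,kfkst] -> 11 lines: tbei qahc urb omyz sxqx kfkst xpv wpwu urlis gaajw imz
Hunk 3: at line 1 remove [urb,omyz,sxqx] add [lvri,yxrn,dxk] -> 11 lines: tbei qahc lvri yxrn dxk kfkst xpv wpwu urlis gaajw imz
Final line count: 11

Answer: 11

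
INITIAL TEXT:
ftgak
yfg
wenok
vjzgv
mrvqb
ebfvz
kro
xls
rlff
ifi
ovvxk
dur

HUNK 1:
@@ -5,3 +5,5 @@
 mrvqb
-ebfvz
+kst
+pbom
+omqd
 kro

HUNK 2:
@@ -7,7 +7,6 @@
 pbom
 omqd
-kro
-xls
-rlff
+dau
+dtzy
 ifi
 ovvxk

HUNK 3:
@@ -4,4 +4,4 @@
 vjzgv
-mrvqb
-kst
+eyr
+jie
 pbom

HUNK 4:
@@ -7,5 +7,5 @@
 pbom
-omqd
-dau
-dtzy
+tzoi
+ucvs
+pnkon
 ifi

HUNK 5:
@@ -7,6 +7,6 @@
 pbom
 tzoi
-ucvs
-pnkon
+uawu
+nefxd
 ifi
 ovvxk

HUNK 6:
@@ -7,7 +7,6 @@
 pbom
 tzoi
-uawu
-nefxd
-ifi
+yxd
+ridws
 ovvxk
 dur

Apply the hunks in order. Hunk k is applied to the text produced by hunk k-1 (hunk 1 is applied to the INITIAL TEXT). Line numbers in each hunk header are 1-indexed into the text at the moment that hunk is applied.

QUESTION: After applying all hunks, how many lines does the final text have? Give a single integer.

Hunk 1: at line 5 remove [ebfvz] add [kst,pbom,omqd] -> 14 lines: ftgak yfg wenok vjzgv mrvqb kst pbom omqd kro xls rlff ifi ovvxk dur
Hunk 2: at line 7 remove [kro,xls,rlff] add [dau,dtzy] -> 13 lines: ftgak yfg wenok vjzgv mrvqb kst pbom omqd dau dtzy ifi ovvxk dur
Hunk 3: at line 4 remove [mrvqb,kst] add [eyr,jie] -> 13 lines: ftgak yfg wenok vjzgv eyr jie pbom omqd dau dtzy ifi ovvxk dur
Hunk 4: at line 7 remove [omqd,dau,dtzy] add [tzoi,ucvs,pnkon] -> 13 lines: ftgak yfg wenok vjzgv eyr jie pbom tzoi ucvs pnkon ifi ovvxk dur
Hunk 5: at line 7 remove [ucvs,pnkon] add [uawu,nefxd] -> 13 lines: ftgak yfg wenok vjzgv eyr jie pbom tzoi uawu nefxd ifi ovvxk dur
Hunk 6: at line 7 remove [uawu,nefxd,ifi] add [yxd,ridws] -> 12 lines: ftgak yfg wenok vjzgv eyr jie pbom tzoi yxd ridws ovvxk dur
Final line count: 12

Answer: 12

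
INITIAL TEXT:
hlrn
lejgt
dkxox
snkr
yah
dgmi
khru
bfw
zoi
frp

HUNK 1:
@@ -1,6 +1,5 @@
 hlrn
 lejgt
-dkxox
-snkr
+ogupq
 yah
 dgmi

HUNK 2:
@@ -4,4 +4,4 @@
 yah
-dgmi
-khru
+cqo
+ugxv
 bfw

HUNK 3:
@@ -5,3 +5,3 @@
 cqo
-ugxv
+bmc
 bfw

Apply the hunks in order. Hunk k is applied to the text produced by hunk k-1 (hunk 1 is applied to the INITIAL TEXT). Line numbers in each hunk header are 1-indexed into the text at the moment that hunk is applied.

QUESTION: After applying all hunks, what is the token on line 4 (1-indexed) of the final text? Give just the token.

Hunk 1: at line 1 remove [dkxox,snkr] add [ogupq] -> 9 lines: hlrn lejgt ogupq yah dgmi khru bfw zoi frp
Hunk 2: at line 4 remove [dgmi,khru] add [cqo,ugxv] -> 9 lines: hlrn lejgt ogupq yah cqo ugxv bfw zoi frp
Hunk 3: at line 5 remove [ugxv] add [bmc] -> 9 lines: hlrn lejgt ogupq yah cqo bmc bfw zoi frp
Final line 4: yah

Answer: yah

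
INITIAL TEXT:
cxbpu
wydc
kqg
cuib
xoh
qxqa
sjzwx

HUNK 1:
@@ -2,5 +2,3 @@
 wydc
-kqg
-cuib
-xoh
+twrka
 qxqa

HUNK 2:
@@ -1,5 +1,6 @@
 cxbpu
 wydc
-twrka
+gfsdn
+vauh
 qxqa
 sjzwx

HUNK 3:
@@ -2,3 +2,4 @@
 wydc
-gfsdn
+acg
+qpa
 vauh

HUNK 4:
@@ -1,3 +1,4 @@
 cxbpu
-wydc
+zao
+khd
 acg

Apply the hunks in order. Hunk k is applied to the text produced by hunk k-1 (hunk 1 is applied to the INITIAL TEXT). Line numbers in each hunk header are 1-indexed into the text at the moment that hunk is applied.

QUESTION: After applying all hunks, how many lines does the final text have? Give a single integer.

Hunk 1: at line 2 remove [kqg,cuib,xoh] add [twrka] -> 5 lines: cxbpu wydc twrka qxqa sjzwx
Hunk 2: at line 1 remove [twrka] add [gfsdn,vauh] -> 6 lines: cxbpu wydc gfsdn vauh qxqa sjzwx
Hunk 3: at line 2 remove [gfsdn] add [acg,qpa] -> 7 lines: cxbpu wydc acg qpa vauh qxqa sjzwx
Hunk 4: at line 1 remove [wydc] add [zao,khd] -> 8 lines: cxbpu zao khd acg qpa vauh qxqa sjzwx
Final line count: 8

Answer: 8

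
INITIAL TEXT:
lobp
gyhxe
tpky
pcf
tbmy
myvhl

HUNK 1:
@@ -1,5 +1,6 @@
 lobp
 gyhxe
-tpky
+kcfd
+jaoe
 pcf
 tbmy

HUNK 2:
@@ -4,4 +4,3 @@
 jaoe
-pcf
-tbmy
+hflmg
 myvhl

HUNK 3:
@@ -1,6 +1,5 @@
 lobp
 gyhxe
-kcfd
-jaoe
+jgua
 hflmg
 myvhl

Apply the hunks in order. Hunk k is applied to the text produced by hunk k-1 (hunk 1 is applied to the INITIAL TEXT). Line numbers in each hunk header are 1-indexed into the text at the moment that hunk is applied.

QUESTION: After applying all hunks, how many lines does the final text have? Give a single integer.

Answer: 5

Derivation:
Hunk 1: at line 1 remove [tpky] add [kcfd,jaoe] -> 7 lines: lobp gyhxe kcfd jaoe pcf tbmy myvhl
Hunk 2: at line 4 remove [pcf,tbmy] add [hflmg] -> 6 lines: lobp gyhxe kcfd jaoe hflmg myvhl
Hunk 3: at line 1 remove [kcfd,jaoe] add [jgua] -> 5 lines: lobp gyhxe jgua hflmg myvhl
Final line count: 5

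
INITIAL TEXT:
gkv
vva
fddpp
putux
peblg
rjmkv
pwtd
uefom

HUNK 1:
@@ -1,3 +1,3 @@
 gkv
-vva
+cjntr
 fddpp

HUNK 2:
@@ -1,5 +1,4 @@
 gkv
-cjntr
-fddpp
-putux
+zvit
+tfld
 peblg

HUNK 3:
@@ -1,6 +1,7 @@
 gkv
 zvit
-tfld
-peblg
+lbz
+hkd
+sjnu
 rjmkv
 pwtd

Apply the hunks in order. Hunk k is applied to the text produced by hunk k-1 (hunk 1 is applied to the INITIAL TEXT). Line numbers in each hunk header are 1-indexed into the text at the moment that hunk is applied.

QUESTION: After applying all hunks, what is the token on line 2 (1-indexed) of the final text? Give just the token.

Hunk 1: at line 1 remove [vva] add [cjntr] -> 8 lines: gkv cjntr fddpp putux peblg rjmkv pwtd uefom
Hunk 2: at line 1 remove [cjntr,fddpp,putux] add [zvit,tfld] -> 7 lines: gkv zvit tfld peblg rjmkv pwtd uefom
Hunk 3: at line 1 remove [tfld,peblg] add [lbz,hkd,sjnu] -> 8 lines: gkv zvit lbz hkd sjnu rjmkv pwtd uefom
Final line 2: zvit

Answer: zvit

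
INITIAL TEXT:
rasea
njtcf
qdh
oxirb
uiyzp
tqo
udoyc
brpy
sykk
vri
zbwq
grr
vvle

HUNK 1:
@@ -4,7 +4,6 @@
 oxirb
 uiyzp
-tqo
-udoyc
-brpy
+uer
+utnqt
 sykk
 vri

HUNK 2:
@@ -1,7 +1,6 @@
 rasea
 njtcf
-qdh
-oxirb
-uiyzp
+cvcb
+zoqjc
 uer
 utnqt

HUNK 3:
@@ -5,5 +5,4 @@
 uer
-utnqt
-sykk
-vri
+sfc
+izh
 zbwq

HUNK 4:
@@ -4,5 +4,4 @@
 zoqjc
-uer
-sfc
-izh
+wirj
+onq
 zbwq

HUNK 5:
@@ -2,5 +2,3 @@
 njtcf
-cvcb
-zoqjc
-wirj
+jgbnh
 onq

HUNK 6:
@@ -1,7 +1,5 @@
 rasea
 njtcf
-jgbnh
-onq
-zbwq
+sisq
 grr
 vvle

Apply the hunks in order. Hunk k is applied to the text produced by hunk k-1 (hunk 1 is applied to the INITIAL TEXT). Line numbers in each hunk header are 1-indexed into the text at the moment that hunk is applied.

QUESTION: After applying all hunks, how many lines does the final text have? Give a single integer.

Hunk 1: at line 4 remove [tqo,udoyc,brpy] add [uer,utnqt] -> 12 lines: rasea njtcf qdh oxirb uiyzp uer utnqt sykk vri zbwq grr vvle
Hunk 2: at line 1 remove [qdh,oxirb,uiyzp] add [cvcb,zoqjc] -> 11 lines: rasea njtcf cvcb zoqjc uer utnqt sykk vri zbwq grr vvle
Hunk 3: at line 5 remove [utnqt,sykk,vri] add [sfc,izh] -> 10 lines: rasea njtcf cvcb zoqjc uer sfc izh zbwq grr vvle
Hunk 4: at line 4 remove [uer,sfc,izh] add [wirj,onq] -> 9 lines: rasea njtcf cvcb zoqjc wirj onq zbwq grr vvle
Hunk 5: at line 2 remove [cvcb,zoqjc,wirj] add [jgbnh] -> 7 lines: rasea njtcf jgbnh onq zbwq grr vvle
Hunk 6: at line 1 remove [jgbnh,onq,zbwq] add [sisq] -> 5 lines: rasea njtcf sisq grr vvle
Final line count: 5

Answer: 5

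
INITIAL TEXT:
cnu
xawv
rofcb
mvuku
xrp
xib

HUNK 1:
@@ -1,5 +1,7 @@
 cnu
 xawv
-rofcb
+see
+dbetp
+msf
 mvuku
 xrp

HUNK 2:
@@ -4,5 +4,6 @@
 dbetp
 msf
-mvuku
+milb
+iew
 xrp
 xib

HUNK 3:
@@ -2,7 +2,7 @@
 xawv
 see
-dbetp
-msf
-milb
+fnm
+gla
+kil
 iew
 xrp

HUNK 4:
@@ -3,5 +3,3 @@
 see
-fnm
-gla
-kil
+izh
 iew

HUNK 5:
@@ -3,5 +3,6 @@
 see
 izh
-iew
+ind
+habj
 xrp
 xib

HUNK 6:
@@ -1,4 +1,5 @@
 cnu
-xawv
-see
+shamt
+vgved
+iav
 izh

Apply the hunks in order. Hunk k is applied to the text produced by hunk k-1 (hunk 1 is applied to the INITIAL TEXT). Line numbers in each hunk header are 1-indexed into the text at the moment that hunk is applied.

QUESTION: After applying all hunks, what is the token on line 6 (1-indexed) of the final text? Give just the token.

Hunk 1: at line 1 remove [rofcb] add [see,dbetp,msf] -> 8 lines: cnu xawv see dbetp msf mvuku xrp xib
Hunk 2: at line 4 remove [mvuku] add [milb,iew] -> 9 lines: cnu xawv see dbetp msf milb iew xrp xib
Hunk 3: at line 2 remove [dbetp,msf,milb] add [fnm,gla,kil] -> 9 lines: cnu xawv see fnm gla kil iew xrp xib
Hunk 4: at line 3 remove [fnm,gla,kil] add [izh] -> 7 lines: cnu xawv see izh iew xrp xib
Hunk 5: at line 3 remove [iew] add [ind,habj] -> 8 lines: cnu xawv see izh ind habj xrp xib
Hunk 6: at line 1 remove [xawv,see] add [shamt,vgved,iav] -> 9 lines: cnu shamt vgved iav izh ind habj xrp xib
Final line 6: ind

Answer: ind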